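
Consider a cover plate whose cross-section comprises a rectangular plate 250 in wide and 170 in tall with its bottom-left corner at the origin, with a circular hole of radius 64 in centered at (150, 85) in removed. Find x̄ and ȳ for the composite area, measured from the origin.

x̄ = 114.14 in, ȳ = 85.00 in

Part | A | x̄ᵢ | ȳᵢ | A·x̄ᵢ | A·ȳᵢ
plate | 42500.00 | 125.00 | 85.00 | 5312500.00 | 3612500.00
hole | -12867.96 | 150.00 | 85.00 | -1930194.53 | -1093776.90
Σ | 29632.04 |  |  | 3382305.47 | 2518723.10
x̄ = 3382305.47 / 29632.04 = 114.14 in
ȳ = 2518723.10 / 29632.04 = 85.00 in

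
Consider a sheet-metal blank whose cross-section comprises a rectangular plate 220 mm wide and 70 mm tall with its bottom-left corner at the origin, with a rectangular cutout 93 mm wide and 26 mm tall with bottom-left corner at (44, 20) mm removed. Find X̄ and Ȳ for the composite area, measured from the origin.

plate: A = 220 × 70 = 15400.00, centroid at (110.00, 35.00).
hole: A = −(93 × 26) = -2418.00, centroid at (90.50, 33.00).
ΣA = 12982.00 mm²
ΣAX̄ = (15400.00)(110.00) + (-2418.00)(90.50) = 1475171.00 mm³
ΣAȲ = (15400.00)(35.00) + (-2418.00)(33.00) = 459206.00 mm³
X̄ = 1475171.00 / 12982.00 = 113.63 mm
Ȳ = 459206.00 / 12982.00 = 35.37 mm

X̄ = 113.63 mm, Ȳ = 35.37 mm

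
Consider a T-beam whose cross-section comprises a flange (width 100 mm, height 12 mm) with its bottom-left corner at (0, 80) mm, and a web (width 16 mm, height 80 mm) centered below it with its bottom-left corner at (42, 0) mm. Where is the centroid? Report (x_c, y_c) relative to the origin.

Part | A | x̄ᵢ | ȳᵢ | A·x̄ᵢ | A·ȳᵢ
web | 1280.00 | 50.00 | 40.00 | 64000.00 | 51200.00
flange | 1200.00 | 50.00 | 86.00 | 60000.00 | 103200.00
Σ | 2480.00 |  |  | 124000.00 | 154400.00
x_c = 124000.00 / 2480.00 = 50.00 mm
y_c = 154400.00 / 2480.00 = 62.26 mm

x_c = 50.00 mm, y_c = 62.26 mm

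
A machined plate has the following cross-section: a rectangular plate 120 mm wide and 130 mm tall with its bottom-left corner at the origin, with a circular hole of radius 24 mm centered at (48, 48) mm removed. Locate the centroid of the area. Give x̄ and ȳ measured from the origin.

plate: A = 120 × 130 = 15600.00, centroid at (60.00, 65.00).
hole: A = −π·24² = -1809.56, centroid at (48.00, 48.00).
ΣA = 13790.44 mm²
ΣAx̄ = (15600.00)(60.00) + (-1809.56)(48.00) = 849141.25 mm³
ΣAȳ = (15600.00)(65.00) + (-1809.56)(48.00) = 927141.25 mm³
x̄ = 849141.25 / 13790.44 = 61.57 mm
ȳ = 927141.25 / 13790.44 = 67.23 mm

x̄ = 61.57 mm, ȳ = 67.23 mm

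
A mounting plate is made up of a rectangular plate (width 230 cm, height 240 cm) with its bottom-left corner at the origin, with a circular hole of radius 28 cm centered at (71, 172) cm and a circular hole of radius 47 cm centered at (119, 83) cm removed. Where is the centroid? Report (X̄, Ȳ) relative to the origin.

X̄ = 116.76 cm, Ȳ = 122.81 cm

plate: A = 230 × 240 = 55200.00, centroid at (115.00, 120.00).
hole 1: A = −π·28² = -2463.01, centroid at (71.00, 172.00).
hole 2: A = −π·47² = -6939.78, centroid at (119.00, 83.00).
ΣA = 45797.21 cm², ΣAX̄ = 5347292.78 cm³, ΣAȲ = 5624360.93 cm³.
X̄ = 5347292.78/45797.21 = 116.76 cm; Ȳ = 5624360.93/45797.21 = 122.81 cm.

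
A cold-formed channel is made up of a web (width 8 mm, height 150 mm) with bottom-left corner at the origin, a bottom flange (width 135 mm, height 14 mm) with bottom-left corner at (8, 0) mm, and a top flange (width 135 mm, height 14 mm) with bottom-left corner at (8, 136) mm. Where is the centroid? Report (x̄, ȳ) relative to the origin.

web: A = 8 × 150 = 1200.00, centroid at (4.00, 75.00).
bottom flange: A = 135 × 14 = 1890.00, centroid at (75.50, 7.00).
top flange: A = 135 × 14 = 1890.00, centroid at (75.50, 143.00).
ΣA = 4980.00 mm², ΣAx̄ = 290190.00 mm³, ΣAȳ = 373500.00 mm³.
x̄ = 290190.00/4980.00 = 58.27 mm; ȳ = 373500.00/4980.00 = 75.00 mm.

x̄ = 58.27 mm, ȳ = 75.00 mm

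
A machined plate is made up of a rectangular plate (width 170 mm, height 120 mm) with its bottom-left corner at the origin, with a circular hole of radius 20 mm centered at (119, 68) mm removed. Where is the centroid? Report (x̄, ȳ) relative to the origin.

x̄ = 82.77 mm, ȳ = 59.47 mm

Part | A | x̄ᵢ | ȳᵢ | A·x̄ᵢ | A·ȳᵢ
plate | 20400.00 | 85.00 | 60.00 | 1734000.00 | 1224000.00
hole | -1256.64 | 119.00 | 68.00 | -149539.81 | -85451.32
Σ | 19143.36 |  |  | 1584460.19 | 1138548.68
x̄ = 1584460.19 / 19143.36 = 82.77 mm
ȳ = 1138548.68 / 19143.36 = 59.47 mm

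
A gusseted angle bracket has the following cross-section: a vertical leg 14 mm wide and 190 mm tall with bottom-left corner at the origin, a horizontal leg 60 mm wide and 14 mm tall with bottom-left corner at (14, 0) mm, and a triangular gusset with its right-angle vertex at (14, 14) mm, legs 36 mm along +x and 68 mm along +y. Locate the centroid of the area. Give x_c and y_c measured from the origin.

Part | A | x̄ᵢ | ȳᵢ | A·x̄ᵢ | A·ȳᵢ
vertical leg | 2660.00 | 7.00 | 95.00 | 18620.00 | 252700.00
horizontal leg | 840.00 | 44.00 | 7.00 | 36960.00 | 5880.00
gusset | 1224.00 | 26.00 | 36.67 | 31824.00 | 44880.00
Σ | 4724.00 |  |  | 87404.00 | 303460.00
x_c = 87404.00 / 4724.00 = 18.50 mm
y_c = 303460.00 / 4724.00 = 64.24 mm

x_c = 18.50 mm, y_c = 64.24 mm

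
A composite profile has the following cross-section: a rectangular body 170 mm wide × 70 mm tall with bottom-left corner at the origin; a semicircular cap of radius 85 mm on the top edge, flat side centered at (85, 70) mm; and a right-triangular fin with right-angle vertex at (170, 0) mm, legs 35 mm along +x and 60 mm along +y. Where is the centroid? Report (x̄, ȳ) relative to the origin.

x̄ = 89.18 mm, ȳ = 67.55 mm

rectangular body: A = 170 × 70 = 11900.00, centroid at (85.00, 35.00).
semicircular top: A = ½π·85² = 11349.00, centroid at (85.00, 106.08).
triangular fin: A = ½·35·60 = 1050.00, centroid at (181.67, 20.00).
ΣA = 24299.00 mm², ΣAx̄ = 2166915.29 mm³, ΣAȳ = 1641346.91 mm³.
x̄ = 2166915.29/24299.00 = 89.18 mm; ȳ = 1641346.91/24299.00 = 67.55 mm.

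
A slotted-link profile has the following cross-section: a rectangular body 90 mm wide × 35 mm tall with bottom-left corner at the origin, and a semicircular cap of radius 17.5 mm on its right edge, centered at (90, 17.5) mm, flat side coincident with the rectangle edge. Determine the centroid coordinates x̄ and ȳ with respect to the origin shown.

x̄ = 51.95 mm, ȳ = 17.50 mm

Part | A | x̄ᵢ | ȳᵢ | A·x̄ᵢ | A·ȳᵢ
rectangular body | 3150.00 | 45.00 | 17.50 | 141750.00 | 55125.00
semicircular end | 481.06 | 97.43 | 17.50 | 46867.99 | 8418.49
Σ | 3631.06 |  |  | 188617.99 | 63543.49
x̄ = 188617.99 / 3631.06 = 51.95 mm
ȳ = 63543.49 / 3631.06 = 17.50 mm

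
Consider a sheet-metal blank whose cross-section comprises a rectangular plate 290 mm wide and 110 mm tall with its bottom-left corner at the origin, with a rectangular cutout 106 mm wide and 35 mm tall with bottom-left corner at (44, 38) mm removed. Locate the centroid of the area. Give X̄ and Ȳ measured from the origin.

plate: A = 290 × 110 = 31900.00, centroid at (145.00, 55.00).
hole: A = −(106 × 35) = -3710.00, centroid at (97.00, 55.50).
ΣA = 28190.00 mm², ΣAX̄ = 4265630.00 mm³, ΣAȲ = 1548595.00 mm³.
X̄ = 4265630.00/28190.00 = 151.32 mm; Ȳ = 1548595.00/28190.00 = 54.93 mm.

X̄ = 151.32 mm, Ȳ = 54.93 mm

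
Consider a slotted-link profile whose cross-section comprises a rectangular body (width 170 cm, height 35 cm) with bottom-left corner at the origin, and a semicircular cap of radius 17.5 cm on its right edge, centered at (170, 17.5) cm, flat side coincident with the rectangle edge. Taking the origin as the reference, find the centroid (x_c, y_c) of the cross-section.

x_c = 91.91 cm, y_c = 17.50 cm

rectangular body: A = 170 × 35 = 5950.00, centroid at (85.00, 17.50).
semicircular end: A = ½π·17.5² = 481.06, centroid at (177.43, 17.50).
ΣA = 6431.06 cm²
ΣAx_c = (5950.00)(85.00) + (481.06)(177.43) = 591102.50 cm³
ΣAy_c = (5950.00)(17.50) + (481.06)(17.50) = 112543.49 cm³
x_c = 591102.50 / 6431.06 = 91.91 cm
y_c = 112543.49 / 6431.06 = 17.50 cm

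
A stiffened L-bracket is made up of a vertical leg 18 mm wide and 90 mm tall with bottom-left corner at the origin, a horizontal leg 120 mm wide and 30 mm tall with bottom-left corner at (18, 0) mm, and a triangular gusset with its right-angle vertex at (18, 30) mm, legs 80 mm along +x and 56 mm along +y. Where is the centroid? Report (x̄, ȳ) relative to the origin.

Part | A | x̄ᵢ | ȳᵢ | A·x̄ᵢ | A·ȳᵢ
vertical leg | 1620.00 | 9.00 | 45.00 | 14580.00 | 72900.00
horizontal leg | 3600.00 | 78.00 | 15.00 | 280800.00 | 54000.00
gusset | 2240.00 | 44.67 | 48.67 | 100053.33 | 109013.33
Σ | 7460.00 |  |  | 395433.33 | 235913.33
x̄ = 395433.33 / 7460.00 = 53.01 mm
ȳ = 235913.33 / 7460.00 = 31.62 mm

x̄ = 53.01 mm, ȳ = 31.62 mm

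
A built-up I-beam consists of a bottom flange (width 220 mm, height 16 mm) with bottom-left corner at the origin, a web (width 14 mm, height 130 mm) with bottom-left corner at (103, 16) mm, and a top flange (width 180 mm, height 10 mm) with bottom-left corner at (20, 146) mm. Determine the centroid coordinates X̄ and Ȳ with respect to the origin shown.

bottom flange: A = 220 × 16 = 3520.00, centroid at (110.00, 8.00).
web: A = 14 × 130 = 1820.00, centroid at (110.00, 81.00).
top flange: A = 180 × 10 = 1800.00, centroid at (110.00, 151.00).
ΣA = 7140.00 mm²
ΣAX̄ = (3520.00)(110.00) + (1820.00)(110.00) + (1800.00)(110.00) = 785400.00 mm³
ΣAȲ = (3520.00)(8.00) + (1820.00)(81.00) + (1800.00)(151.00) = 447380.00 mm³
X̄ = 785400.00 / 7140.00 = 110.00 mm
Ȳ = 447380.00 / 7140.00 = 62.66 mm

X̄ = 110.00 mm, Ȳ = 62.66 mm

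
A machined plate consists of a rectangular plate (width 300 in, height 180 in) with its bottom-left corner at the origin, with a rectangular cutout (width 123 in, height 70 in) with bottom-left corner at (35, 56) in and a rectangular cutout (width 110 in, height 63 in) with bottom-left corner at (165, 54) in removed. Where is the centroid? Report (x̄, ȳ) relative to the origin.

plate: A = 300 × 180 = 54000.00, centroid at (150.00, 90.00).
hole 1: A = −(123 × 70) = -8610.00, centroid at (96.50, 91.00).
hole 2: A = −(110 × 63) = -6930.00, centroid at (220.00, 85.50).
ΣA = 38460.00 in², ΣAx̄ = 5744535.00 in³, ΣAȳ = 3483975.00 in³.
x̄ = 5744535.00/38460.00 = 149.36 in; ȳ = 3483975.00/38460.00 = 90.59 in.

x̄ = 149.36 in, ȳ = 90.59 in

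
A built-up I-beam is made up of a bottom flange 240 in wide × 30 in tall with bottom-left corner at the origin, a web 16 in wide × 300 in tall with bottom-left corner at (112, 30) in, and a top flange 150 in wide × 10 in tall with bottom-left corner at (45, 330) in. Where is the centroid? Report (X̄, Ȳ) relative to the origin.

X̄ = 120.00 in, Ȳ = 109.22 in

bottom flange: A = 240 × 30 = 7200.00, centroid at (120.00, 15.00).
web: A = 16 × 300 = 4800.00, centroid at (120.00, 180.00).
top flange: A = 150 × 10 = 1500.00, centroid at (120.00, 335.00).
ΣA = 13500.00 in², ΣAX̄ = 1620000.00 in³, ΣAȲ = 1474500.00 in³.
X̄ = 1620000.00/13500.00 = 120.00 in; Ȳ = 1474500.00/13500.00 = 109.22 in.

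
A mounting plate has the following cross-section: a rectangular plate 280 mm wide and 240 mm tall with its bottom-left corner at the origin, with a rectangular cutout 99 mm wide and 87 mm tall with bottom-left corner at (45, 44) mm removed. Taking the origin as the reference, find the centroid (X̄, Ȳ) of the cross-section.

X̄ = 146.69 mm, Ȳ = 124.78 mm

plate: A = 280 × 240 = 67200.00, centroid at (140.00, 120.00).
hole: A = −(99 × 87) = -8613.00, centroid at (94.50, 87.50).
ΣA = 58587.00 mm², ΣAX̄ = 8594071.50 mm³, ΣAȲ = 7310362.50 mm³.
X̄ = 8594071.50/58587.00 = 146.69 mm; Ȳ = 7310362.50/58587.00 = 124.78 mm.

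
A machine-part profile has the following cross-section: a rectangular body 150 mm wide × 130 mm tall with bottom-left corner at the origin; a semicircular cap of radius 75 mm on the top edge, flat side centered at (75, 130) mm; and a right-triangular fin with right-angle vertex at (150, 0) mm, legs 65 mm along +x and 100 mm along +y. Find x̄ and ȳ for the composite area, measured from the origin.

x̄ = 84.95 mm, ȳ = 88.83 mm

Part | A | x̄ᵢ | ȳᵢ | A·x̄ᵢ | A·ȳᵢ
rectangular body | 19500.00 | 75.00 | 65.00 | 1462500.00 | 1267500.00
semicircular top | 8835.73 | 75.00 | 161.83 | 662679.70 | 1429894.81
triangular fin | 3250.00 | 171.67 | 33.33 | 557916.67 | 108333.33
Σ | 31585.73 |  |  | 2683096.37 | 2805728.15
x̄ = 2683096.37 / 31585.73 = 84.95 mm
ȳ = 2805728.15 / 31585.73 = 88.83 mm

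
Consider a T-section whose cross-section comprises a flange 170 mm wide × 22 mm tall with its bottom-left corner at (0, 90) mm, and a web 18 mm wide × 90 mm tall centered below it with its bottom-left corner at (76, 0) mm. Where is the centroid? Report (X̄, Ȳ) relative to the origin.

X̄ = 85.00 mm, Ȳ = 84.07 mm

web: A = 18 × 90 = 1620.00, centroid at (85.00, 45.00).
flange: A = 170 × 22 = 3740.00, centroid at (85.00, 101.00).
ΣA = 5360.00 mm²
ΣAX̄ = (1620.00)(85.00) + (3740.00)(85.00) = 455600.00 mm³
ΣAȲ = (1620.00)(45.00) + (3740.00)(101.00) = 450640.00 mm³
X̄ = 455600.00 / 5360.00 = 85.00 mm
Ȳ = 450640.00 / 5360.00 = 84.07 mm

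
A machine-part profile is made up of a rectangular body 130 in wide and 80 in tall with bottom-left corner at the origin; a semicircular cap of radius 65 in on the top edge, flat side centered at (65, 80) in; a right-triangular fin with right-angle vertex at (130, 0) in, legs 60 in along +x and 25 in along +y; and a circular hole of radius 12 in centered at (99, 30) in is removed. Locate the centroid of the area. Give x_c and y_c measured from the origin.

rectangular body: A = 130 × 80 = 10400.00, centroid at (65.00, 40.00).
semicircular top: A = ½π·65² = 6636.61, centroid at (65.00, 107.59).
triangular fin: A = ½·60·25 = 750.00, centroid at (150.00, 8.33).
hole: A = −π·12² = -452.39, centroid at (99.00, 30.00).
ΣA = 17334.23 in², ΣAx_c = 1175093.40 in³, ΣAy_c = 1122690.81 in³.
x_c = 1175093.40/17334.23 = 67.79 in; y_c = 1122690.81/17334.23 = 64.77 in.

x_c = 67.79 in, y_c = 64.77 in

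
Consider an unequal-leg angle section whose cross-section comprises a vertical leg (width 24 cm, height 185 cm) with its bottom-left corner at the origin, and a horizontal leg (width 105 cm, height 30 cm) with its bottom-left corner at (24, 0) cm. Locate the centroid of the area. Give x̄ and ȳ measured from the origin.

x̄ = 38.77 cm, ȳ = 60.34 cm

vertical leg: A = 24 × 185 = 4440.00, centroid at (12.00, 92.50).
horizontal leg: A = 105 × 30 = 3150.00, centroid at (76.50, 15.00).
ΣA = 7590.00 cm², ΣAx̄ = 294255.00 cm³, ΣAȳ = 457950.00 cm³.
x̄ = 294255.00/7590.00 = 38.77 cm; ȳ = 457950.00/7590.00 = 60.34 cm.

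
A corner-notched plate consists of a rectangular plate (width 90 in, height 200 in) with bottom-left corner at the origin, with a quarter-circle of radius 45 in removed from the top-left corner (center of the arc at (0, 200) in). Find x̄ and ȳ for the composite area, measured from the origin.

x̄ = 47.51 in, ȳ = 92.16 in

plate: A = 90 × 200 = 18000.00, centroid at (45.00, 100.00).
removed quarter-circle: A = −¼π·45² = -1590.43, centroid at (19.10, 180.90).
ΣA = 16409.57 in², ΣAx̄ = 779625.00 in³, ΣAȳ = 1512288.74 in³.
x̄ = 779625.00/16409.57 = 47.51 in; ȳ = 1512288.74/16409.57 = 92.16 in.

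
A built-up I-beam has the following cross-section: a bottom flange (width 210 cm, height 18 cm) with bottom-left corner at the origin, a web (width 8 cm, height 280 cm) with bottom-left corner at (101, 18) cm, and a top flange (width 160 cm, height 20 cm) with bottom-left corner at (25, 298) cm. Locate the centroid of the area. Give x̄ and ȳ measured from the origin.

x̄ = 105.00 cm, ȳ = 148.97 cm

bottom flange: A = 210 × 18 = 3780.00, centroid at (105.00, 9.00).
web: A = 8 × 280 = 2240.00, centroid at (105.00, 158.00).
top flange: A = 160 × 20 = 3200.00, centroid at (105.00, 308.00).
ΣA = 9220.00 cm², ΣAx̄ = 968100.00 cm³, ΣAȳ = 1373540.00 cm³.
x̄ = 968100.00/9220.00 = 105.00 cm; ȳ = 1373540.00/9220.00 = 148.97 cm.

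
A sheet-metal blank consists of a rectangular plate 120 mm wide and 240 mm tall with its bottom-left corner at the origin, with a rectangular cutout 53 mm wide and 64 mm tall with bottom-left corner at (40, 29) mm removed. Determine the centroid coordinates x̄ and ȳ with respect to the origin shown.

Part | A | x̄ᵢ | ȳᵢ | A·x̄ᵢ | A·ȳᵢ
plate | 28800.00 | 60.00 | 120.00 | 1728000.00 | 3456000.00
hole | -3392.00 | 66.50 | 61.00 | -225568.00 | -206912.00
Σ | 25408.00 |  |  | 1502432.00 | 3249088.00
x̄ = 1502432.00 / 25408.00 = 59.13 mm
ȳ = 3249088.00 / 25408.00 = 127.88 mm

x̄ = 59.13 mm, ȳ = 127.88 mm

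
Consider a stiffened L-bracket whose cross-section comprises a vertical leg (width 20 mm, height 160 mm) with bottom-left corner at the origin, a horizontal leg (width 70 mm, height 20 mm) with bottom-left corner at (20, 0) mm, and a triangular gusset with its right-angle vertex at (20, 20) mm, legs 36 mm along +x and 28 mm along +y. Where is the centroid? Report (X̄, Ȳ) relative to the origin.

vertical leg: A = 20 × 160 = 3200.00, centroid at (10.00, 80.00).
horizontal leg: A = 70 × 20 = 1400.00, centroid at (55.00, 10.00).
gusset: A = ½·36·28 = 504.00, centroid at (32.00, 29.33).
ΣA = 5104.00 mm²
ΣAX̄ = (3200.00)(10.00) + (1400.00)(55.00) + (504.00)(32.00) = 125128.00 mm³
ΣAȲ = (3200.00)(80.00) + (1400.00)(10.00) + (504.00)(29.33) = 284784.00 mm³
X̄ = 125128.00 / 5104.00 = 24.52 mm
Ȳ = 284784.00 / 5104.00 = 55.80 mm

X̄ = 24.52 mm, Ȳ = 55.80 mm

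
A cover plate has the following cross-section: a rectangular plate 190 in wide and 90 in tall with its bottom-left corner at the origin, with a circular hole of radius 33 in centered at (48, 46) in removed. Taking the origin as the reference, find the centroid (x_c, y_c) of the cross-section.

x_c = 106.76 in, y_c = 44.75 in

plate: A = 190 × 90 = 17100.00, centroid at (95.00, 45.00).
hole: A = −π·33² = -3421.19, centroid at (48.00, 46.00).
ΣA = 13678.81 in², ΣAx_c = 1460282.67 in³, ΣAy_c = 612125.06 in³.
x_c = 1460282.67/13678.81 = 106.76 in; y_c = 612125.06/13678.81 = 44.75 in.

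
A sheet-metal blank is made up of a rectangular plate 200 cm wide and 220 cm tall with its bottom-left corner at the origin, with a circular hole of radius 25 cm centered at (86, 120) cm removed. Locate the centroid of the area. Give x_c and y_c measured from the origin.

x_c = 100.65 cm, y_c = 109.53 cm

Part | A | x̄ᵢ | ȳᵢ | A·x̄ᵢ | A·ȳᵢ
plate | 44000.00 | 100.00 | 110.00 | 4400000.00 | 4840000.00
hole | -1963.50 | 86.00 | 120.00 | -168860.61 | -235619.45
Σ | 42036.50 |  |  | 4231139.39 | 4604380.55
x_c = 4231139.39 / 42036.50 = 100.65 cm
y_c = 4604380.55 / 42036.50 = 109.53 cm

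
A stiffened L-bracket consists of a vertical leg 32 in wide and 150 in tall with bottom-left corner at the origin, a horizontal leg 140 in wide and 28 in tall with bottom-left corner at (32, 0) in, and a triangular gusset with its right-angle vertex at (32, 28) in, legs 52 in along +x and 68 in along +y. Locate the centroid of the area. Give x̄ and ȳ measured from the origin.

x̄ = 53.76 in, ȳ = 48.10 in

vertical leg: A = 32 × 150 = 4800.00, centroid at (16.00, 75.00).
horizontal leg: A = 140 × 28 = 3920.00, centroid at (102.00, 14.00).
gusset: A = ½·52·68 = 1768.00, centroid at (49.33, 50.67).
ΣA = 10488.00 in²
ΣAx̄ = (4800.00)(16.00) + (3920.00)(102.00) + (1768.00)(49.33) = 563861.33 in³
ΣAȳ = (4800.00)(75.00) + (3920.00)(14.00) + (1768.00)(50.67) = 504458.67 in³
x̄ = 563861.33 / 10488.00 = 53.76 in
ȳ = 504458.67 / 10488.00 = 48.10 in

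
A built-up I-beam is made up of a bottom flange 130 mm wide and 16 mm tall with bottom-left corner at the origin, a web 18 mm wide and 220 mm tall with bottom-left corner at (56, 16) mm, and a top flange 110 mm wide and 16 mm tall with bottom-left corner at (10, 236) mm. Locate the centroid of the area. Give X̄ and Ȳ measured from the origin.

X̄ = 65.00 mm, Ȳ = 121.16 mm

Part | A | x̄ᵢ | ȳᵢ | A·x̄ᵢ | A·ȳᵢ
bottom flange | 2080.00 | 65.00 | 8.00 | 135200.00 | 16640.00
web | 3960.00 | 65.00 | 126.00 | 257400.00 | 498960.00
top flange | 1760.00 | 65.00 | 244.00 | 114400.00 | 429440.00
Σ | 7800.00 |  |  | 507000.00 | 945040.00
X̄ = 507000.00 / 7800.00 = 65.00 mm
Ȳ = 945040.00 / 7800.00 = 121.16 mm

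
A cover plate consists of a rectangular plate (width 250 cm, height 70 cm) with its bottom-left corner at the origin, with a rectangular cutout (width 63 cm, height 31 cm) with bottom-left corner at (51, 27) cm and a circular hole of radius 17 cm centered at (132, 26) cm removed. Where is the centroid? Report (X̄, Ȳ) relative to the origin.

Part | A | x̄ᵢ | ȳᵢ | A·x̄ᵢ | A·ȳᵢ
plate | 17500.00 | 125.00 | 35.00 | 2187500.00 | 612500.00
hole 1 | -1953.00 | 82.50 | 42.50 | -161122.50 | -83002.50
hole 2 | -907.92 | 132.00 | 26.00 | -119845.48 | -23605.93
Σ | 14639.08 |  |  | 1906532.02 | 505891.57
X̄ = 1906532.02 / 14639.08 = 130.24 cm
Ȳ = 505891.57 / 14639.08 = 34.56 cm

X̄ = 130.24 cm, Ȳ = 34.56 cm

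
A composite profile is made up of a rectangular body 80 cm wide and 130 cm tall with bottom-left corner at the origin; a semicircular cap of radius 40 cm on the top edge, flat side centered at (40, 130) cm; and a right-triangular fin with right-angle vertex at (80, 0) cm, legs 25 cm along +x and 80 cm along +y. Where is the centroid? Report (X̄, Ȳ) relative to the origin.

X̄ = 43.47 cm, Ȳ = 77.05 cm

rectangular body: A = 80 × 130 = 10400.00, centroid at (40.00, 65.00).
semicircular top: A = ½π·40² = 2513.27, centroid at (40.00, 146.98).
triangular fin: A = ½·25·80 = 1000.00, centroid at (88.33, 26.67).
ΣA = 13913.27 cm², ΣAX̄ = 604864.30 cm³, ΣAȲ = 1072058.97 cm³.
X̄ = 604864.30/13913.27 = 43.47 cm; Ȳ = 1072058.97/13913.27 = 77.05 cm.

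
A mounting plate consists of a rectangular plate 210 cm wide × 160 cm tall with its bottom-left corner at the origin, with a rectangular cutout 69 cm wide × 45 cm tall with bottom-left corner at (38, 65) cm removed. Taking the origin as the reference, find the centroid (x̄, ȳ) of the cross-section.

x̄ = 108.31 cm, ȳ = 79.24 cm

plate: A = 210 × 160 = 33600.00, centroid at (105.00, 80.00).
hole: A = −(69 × 45) = -3105.00, centroid at (72.50, 87.50).
ΣA = 30495.00 cm², ΣAx̄ = 3302887.50 cm³, ΣAȳ = 2416312.50 cm³.
x̄ = 3302887.50/30495.00 = 108.31 cm; ȳ = 2416312.50/30495.00 = 79.24 cm.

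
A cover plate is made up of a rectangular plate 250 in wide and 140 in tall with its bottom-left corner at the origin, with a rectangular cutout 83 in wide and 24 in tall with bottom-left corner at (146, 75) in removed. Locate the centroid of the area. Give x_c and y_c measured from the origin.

Part | A | x̄ᵢ | ȳᵢ | A·x̄ᵢ | A·ȳᵢ
plate | 35000.00 | 125.00 | 70.00 | 4375000.00 | 2450000.00
hole | -1992.00 | 187.50 | 87.00 | -373500.00 | -173304.00
Σ | 33008.00 |  |  | 4001500.00 | 2276696.00
x_c = 4001500.00 / 33008.00 = 121.23 in
y_c = 2276696.00 / 33008.00 = 68.97 in

x_c = 121.23 in, y_c = 68.97 in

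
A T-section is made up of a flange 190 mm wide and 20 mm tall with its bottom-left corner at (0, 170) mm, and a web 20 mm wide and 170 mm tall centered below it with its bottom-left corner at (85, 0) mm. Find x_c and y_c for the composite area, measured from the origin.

web: A = 20 × 170 = 3400.00, centroid at (95.00, 85.00).
flange: A = 190 × 20 = 3800.00, centroid at (95.00, 180.00).
ΣA = 7200.00 mm², ΣAx_c = 684000.00 mm³, ΣAy_c = 973000.00 mm³.
x_c = 684000.00/7200.00 = 95.00 mm; y_c = 973000.00/7200.00 = 135.14 mm.

x_c = 95.00 mm, y_c = 135.14 mm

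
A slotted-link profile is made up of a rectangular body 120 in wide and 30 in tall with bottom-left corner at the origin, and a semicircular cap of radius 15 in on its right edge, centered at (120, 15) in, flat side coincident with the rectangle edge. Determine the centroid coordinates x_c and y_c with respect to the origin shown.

x_c = 65.93 in, y_c = 15.00 in

Part | A | x̄ᵢ | ȳᵢ | A·x̄ᵢ | A·ȳᵢ
rectangular body | 3600.00 | 60.00 | 15.00 | 216000.00 | 54000.00
semicircular end | 353.43 | 126.37 | 15.00 | 44661.50 | 5301.44
Σ | 3953.43 |  |  | 260661.50 | 59301.44
x_c = 260661.50 / 3953.43 = 65.93 in
y_c = 59301.44 / 3953.43 = 15.00 in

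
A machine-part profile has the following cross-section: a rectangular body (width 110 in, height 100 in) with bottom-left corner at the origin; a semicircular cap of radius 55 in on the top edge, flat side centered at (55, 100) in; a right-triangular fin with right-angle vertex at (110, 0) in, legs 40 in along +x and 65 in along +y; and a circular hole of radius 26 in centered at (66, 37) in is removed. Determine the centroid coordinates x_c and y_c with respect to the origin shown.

rectangular body: A = 110 × 100 = 11000.00, centroid at (55.00, 50.00).
semicircular top: A = ½π·55² = 4751.66, centroid at (55.00, 123.34).
triangular fin: A = ½·40·65 = 1300.00, centroid at (123.33, 21.67).
hole: A = −π·26² = -2123.72, centroid at (66.00, 37.00).
ΣA = 14927.94 in²
ΣAx_c = (11000.00)(55.00) + (4751.66)(55.00) + (1300.00)(123.33) + (-2123.72)(66.00) = 886509.27 in³
ΣAy_c = (11000.00)(50.00) + (4751.66)(123.34) + (1300.00)(21.67) + (-2123.72)(37.00) = 1085671.71 in³
x_c = 886509.27 / 14927.94 = 59.39 in
y_c = 1085671.71 / 14927.94 = 72.73 in

x_c = 59.39 in, y_c = 72.73 in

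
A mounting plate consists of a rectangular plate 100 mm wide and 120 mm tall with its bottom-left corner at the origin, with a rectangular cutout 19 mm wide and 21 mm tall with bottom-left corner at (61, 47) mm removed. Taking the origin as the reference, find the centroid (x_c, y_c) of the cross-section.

x_c = 49.29 mm, y_c = 60.09 mm

plate: A = 100 × 120 = 12000.00, centroid at (50.00, 60.00).
hole: A = −(19 × 21) = -399.00, centroid at (70.50, 57.50).
ΣA = 11601.00 mm²
ΣAx_c = (12000.00)(50.00) + (-399.00)(70.50) = 571870.50 mm³
ΣAy_c = (12000.00)(60.00) + (-399.00)(57.50) = 697057.50 mm³
x_c = 571870.50 / 11601.00 = 49.29 mm
y_c = 697057.50 / 11601.00 = 60.09 mm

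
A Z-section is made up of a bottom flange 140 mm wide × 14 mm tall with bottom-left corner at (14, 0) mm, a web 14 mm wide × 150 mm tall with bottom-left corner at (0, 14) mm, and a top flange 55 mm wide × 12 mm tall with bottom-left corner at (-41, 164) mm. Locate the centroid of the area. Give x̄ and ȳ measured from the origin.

bottom flange: A = 140 × 14 = 1960.00, centroid at (84.00, 7.00).
web: A = 14 × 150 = 2100.00, centroid at (7.00, 89.00).
top flange: A = 55 × 12 = 660.00, centroid at (-13.50, 170.00).
ΣA = 4720.00 mm², ΣAx̄ = 170430.00 mm³, ΣAȳ = 312820.00 mm³.
x̄ = 170430.00/4720.00 = 36.11 mm; ȳ = 312820.00/4720.00 = 66.28 mm.

x̄ = 36.11 mm, ȳ = 66.28 mm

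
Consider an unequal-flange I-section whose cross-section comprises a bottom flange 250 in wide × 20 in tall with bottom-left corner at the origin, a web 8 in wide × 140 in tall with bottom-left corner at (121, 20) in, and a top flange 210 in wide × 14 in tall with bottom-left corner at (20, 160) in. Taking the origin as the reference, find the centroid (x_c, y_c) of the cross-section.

Part | A | x̄ᵢ | ȳᵢ | A·x̄ᵢ | A·ȳᵢ
bottom flange | 5000.00 | 125.00 | 10.00 | 625000.00 | 50000.00
web | 1120.00 | 125.00 | 90.00 | 140000.00 | 100800.00
top flange | 2940.00 | 125.00 | 167.00 | 367500.00 | 490980.00
Σ | 9060.00 |  |  | 1132500.00 | 641780.00
x_c = 1132500.00 / 9060.00 = 125.00 in
y_c = 641780.00 / 9060.00 = 70.84 in

x_c = 125.00 in, y_c = 70.84 in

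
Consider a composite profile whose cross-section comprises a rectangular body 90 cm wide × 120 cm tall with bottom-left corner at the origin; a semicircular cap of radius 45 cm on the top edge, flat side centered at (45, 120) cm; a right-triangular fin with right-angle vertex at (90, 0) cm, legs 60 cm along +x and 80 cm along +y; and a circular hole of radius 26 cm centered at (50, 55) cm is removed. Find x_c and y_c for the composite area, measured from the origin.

rectangular body: A = 90 × 120 = 10800.00, centroid at (45.00, 60.00).
semicircular top: A = ½π·45² = 3180.86, centroid at (45.00, 139.10).
triangular fin: A = ½·60·80 = 2400.00, centroid at (110.00, 26.67).
hole: A = −π·26² = -2123.72, centroid at (50.00, 55.00).
ΣA = 14257.15 cm²
ΣAx_c = (10800.00)(45.00) + (3180.86)(45.00) + (2400.00)(110.00) + (-2123.72)(50.00) = 786952.98 cm³
ΣAy_c = (10800.00)(60.00) + (3180.86)(139.10) + (2400.00)(26.67) + (-2123.72)(55.00) = 1037649.09 cm³
x_c = 786952.98 / 14257.15 = 55.20 cm
y_c = 1037649.09 / 14257.15 = 72.78 cm

x_c = 55.20 cm, y_c = 72.78 cm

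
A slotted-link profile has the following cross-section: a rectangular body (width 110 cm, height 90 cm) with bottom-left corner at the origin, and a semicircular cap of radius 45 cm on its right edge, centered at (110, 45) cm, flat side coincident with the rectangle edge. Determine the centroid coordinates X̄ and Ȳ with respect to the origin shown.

rectangular body: A = 110 × 90 = 9900.00, centroid at (55.00, 45.00).
semicircular end: A = ½π·45² = 3180.86, centroid at (129.10, 45.00).
ΣA = 13080.86 cm², ΣAX̄ = 955144.88 cm³, ΣAȲ = 588638.82 cm³.
X̄ = 955144.88/13080.86 = 73.02 cm; Ȳ = 588638.82/13080.86 = 45.00 cm.

X̄ = 73.02 cm, Ȳ = 45.00 cm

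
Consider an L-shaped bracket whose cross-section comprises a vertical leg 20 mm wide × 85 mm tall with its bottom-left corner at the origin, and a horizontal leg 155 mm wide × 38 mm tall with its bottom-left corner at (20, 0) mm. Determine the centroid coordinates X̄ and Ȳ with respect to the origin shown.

X̄ = 77.90 mm, Ȳ = 24.26 mm

vertical leg: A = 20 × 85 = 1700.00, centroid at (10.00, 42.50).
horizontal leg: A = 155 × 38 = 5890.00, centroid at (97.50, 19.00).
ΣA = 7590.00 mm²
ΣAX̄ = (1700.00)(10.00) + (5890.00)(97.50) = 591275.00 mm³
ΣAȲ = (1700.00)(42.50) + (5890.00)(19.00) = 184160.00 mm³
X̄ = 591275.00 / 7590.00 = 77.90 mm
Ȳ = 184160.00 / 7590.00 = 24.26 mm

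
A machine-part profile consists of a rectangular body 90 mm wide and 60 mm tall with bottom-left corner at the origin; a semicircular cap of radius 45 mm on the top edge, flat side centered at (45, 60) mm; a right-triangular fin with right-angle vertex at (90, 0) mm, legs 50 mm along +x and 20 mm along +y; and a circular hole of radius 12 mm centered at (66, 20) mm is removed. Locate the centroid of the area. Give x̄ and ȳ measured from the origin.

rectangular body: A = 90 × 60 = 5400.00, centroid at (45.00, 30.00).
semicircular top: A = ½π·45² = 3180.86, centroid at (45.00, 79.10).
triangular fin: A = ½·50·20 = 500.00, centroid at (106.67, 6.67).
hole: A = −π·12² = -452.39, centroid at (66.00, 20.00).
ΣA = 8628.47 mm²
ΣAx̄ = (5400.00)(45.00) + (3180.86)(45.00) + (500.00)(106.67) + (-452.39)(66.00) = 409614.45 mm³
ΣAȳ = (5400.00)(30.00) + (3180.86)(79.10) + (500.00)(6.67) + (-452.39)(20.00) = 407887.30 mm³
x̄ = 409614.45 / 8628.47 = 47.47 mm
ȳ = 407887.30 / 8628.47 = 47.27 mm

x̄ = 47.47 mm, ȳ = 47.27 mm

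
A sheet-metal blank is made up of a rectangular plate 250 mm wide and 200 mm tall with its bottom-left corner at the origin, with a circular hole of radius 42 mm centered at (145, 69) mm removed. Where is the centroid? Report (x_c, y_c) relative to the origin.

plate: A = 250 × 200 = 50000.00, centroid at (125.00, 100.00).
hole: A = −π·42² = -5541.77, centroid at (145.00, 69.00).
ΣA = 44458.23 mm², ΣAx_c = 5446443.43 mm³, ΣAy_c = 4617617.91 mm³.
x_c = 5446443.43/44458.23 = 122.51 mm; y_c = 4617617.91/44458.23 = 103.86 mm.

x_c = 122.51 mm, y_c = 103.86 mm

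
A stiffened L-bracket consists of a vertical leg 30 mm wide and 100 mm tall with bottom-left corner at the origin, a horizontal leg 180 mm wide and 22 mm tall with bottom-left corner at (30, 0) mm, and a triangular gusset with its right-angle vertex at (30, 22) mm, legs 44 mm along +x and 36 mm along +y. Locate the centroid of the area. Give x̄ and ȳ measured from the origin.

vertical leg: A = 30 × 100 = 3000.00, centroid at (15.00, 50.00).
horizontal leg: A = 180 × 22 = 3960.00, centroid at (120.00, 11.00).
gusset: A = ½·44·36 = 792.00, centroid at (44.67, 34.00).
ΣA = 7752.00 mm²
ΣAx̄ = (3000.00)(15.00) + (3960.00)(120.00) + (792.00)(44.67) = 555576.00 mm³
ΣAȳ = (3000.00)(50.00) + (3960.00)(11.00) + (792.00)(34.00) = 220488.00 mm³
x̄ = 555576.00 / 7752.00 = 71.67 mm
ȳ = 220488.00 / 7752.00 = 28.44 mm

x̄ = 71.67 mm, ȳ = 28.44 mm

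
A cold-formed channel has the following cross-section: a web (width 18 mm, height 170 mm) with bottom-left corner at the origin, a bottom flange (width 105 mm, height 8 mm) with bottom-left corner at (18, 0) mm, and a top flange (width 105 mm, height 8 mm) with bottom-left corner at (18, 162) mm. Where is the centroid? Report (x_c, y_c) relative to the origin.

web: A = 18 × 170 = 3060.00, centroid at (9.00, 85.00).
bottom flange: A = 105 × 8 = 840.00, centroid at (70.50, 4.00).
top flange: A = 105 × 8 = 840.00, centroid at (70.50, 166.00).
ΣA = 4740.00 mm²
ΣAx_c = (3060.00)(9.00) + (840.00)(70.50) + (840.00)(70.50) = 145980.00 mm³
ΣAy_c = (3060.00)(85.00) + (840.00)(4.00) + (840.00)(166.00) = 402900.00 mm³
x_c = 145980.00 / 4740.00 = 30.80 mm
y_c = 402900.00 / 4740.00 = 85.00 mm

x_c = 30.80 mm, y_c = 85.00 mm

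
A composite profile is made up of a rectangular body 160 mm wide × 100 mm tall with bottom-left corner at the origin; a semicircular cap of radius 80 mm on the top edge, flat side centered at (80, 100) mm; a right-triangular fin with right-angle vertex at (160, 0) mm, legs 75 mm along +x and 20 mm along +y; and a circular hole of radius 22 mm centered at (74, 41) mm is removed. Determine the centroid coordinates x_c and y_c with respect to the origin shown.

x_c = 83.48 mm, y_c = 82.64 mm

Part | A | x̄ᵢ | ȳᵢ | A·x̄ᵢ | A·ȳᵢ
rectangular body | 16000.00 | 80.00 | 50.00 | 1280000.00 | 800000.00
semicircular top | 10053.10 | 80.00 | 133.95 | 804247.72 | 1346642.98
triangular fin | 750.00 | 185.00 | 6.67 | 138750.00 | 5000.00
hole | -1520.53 | 74.00 | 41.00 | -112519.28 | -62341.76
Σ | 25282.57 |  |  | 2110478.44 | 2089301.22
x_c = 2110478.44 / 25282.57 = 83.48 mm
y_c = 2089301.22 / 25282.57 = 82.64 mm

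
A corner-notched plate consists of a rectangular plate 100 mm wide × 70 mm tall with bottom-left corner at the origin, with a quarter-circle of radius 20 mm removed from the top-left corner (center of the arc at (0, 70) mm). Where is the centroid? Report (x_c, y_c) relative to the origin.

plate: A = 100 × 70 = 7000.00, centroid at (50.00, 35.00).
removed quarter-circle: A = −¼π·20² = -314.16, centroid at (8.49, 61.51).
ΣA = 6685.84 mm²
ΣAx_c = (7000.00)(50.00) + (-314.16)(8.49) = 347333.33 mm³
ΣAy_c = (7000.00)(35.00) + (-314.16)(61.51) = 225675.52 mm³
x_c = 347333.33 / 6685.84 = 51.95 mm
y_c = 225675.52 / 6685.84 = 33.75 mm

x_c = 51.95 mm, y_c = 33.75 mm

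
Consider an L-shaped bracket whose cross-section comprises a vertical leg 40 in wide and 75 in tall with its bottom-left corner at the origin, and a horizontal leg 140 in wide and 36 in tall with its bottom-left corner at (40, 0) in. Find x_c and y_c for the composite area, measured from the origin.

vertical leg: A = 40 × 75 = 3000.00, centroid at (20.00, 37.50).
horizontal leg: A = 140 × 36 = 5040.00, centroid at (110.00, 18.00).
ΣA = 8040.00 in², ΣAx_c = 614400.00 in³, ΣAy_c = 203220.00 in³.
x_c = 614400.00/8040.00 = 76.42 in; y_c = 203220.00/8040.00 = 25.28 in.

x_c = 76.42 in, y_c = 25.28 in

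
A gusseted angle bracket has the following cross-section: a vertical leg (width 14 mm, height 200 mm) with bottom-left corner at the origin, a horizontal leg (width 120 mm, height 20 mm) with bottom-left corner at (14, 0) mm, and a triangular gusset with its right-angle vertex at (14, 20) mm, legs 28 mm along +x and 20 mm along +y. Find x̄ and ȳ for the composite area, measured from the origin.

x̄ = 37.18 mm, ȳ = 56.84 mm

Part | A | x̄ᵢ | ȳᵢ | A·x̄ᵢ | A·ȳᵢ
vertical leg | 2800.00 | 7.00 | 100.00 | 19600.00 | 280000.00
horizontal leg | 2400.00 | 74.00 | 10.00 | 177600.00 | 24000.00
gusset | 280.00 | 23.33 | 26.67 | 6533.33 | 7466.67
Σ | 5480.00 |  |  | 203733.33 | 311466.67
x̄ = 203733.33 / 5480.00 = 37.18 mm
ȳ = 311466.67 / 5480.00 = 56.84 mm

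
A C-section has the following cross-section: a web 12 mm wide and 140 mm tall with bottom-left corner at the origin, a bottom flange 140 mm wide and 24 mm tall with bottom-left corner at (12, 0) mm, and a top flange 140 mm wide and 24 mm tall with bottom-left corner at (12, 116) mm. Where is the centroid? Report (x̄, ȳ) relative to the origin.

web: A = 12 × 140 = 1680.00, centroid at (6.00, 70.00).
bottom flange: A = 140 × 24 = 3360.00, centroid at (82.00, 12.00).
top flange: A = 140 × 24 = 3360.00, centroid at (82.00, 128.00).
ΣA = 8400.00 mm², ΣAx̄ = 561120.00 mm³, ΣAȳ = 588000.00 mm³.
x̄ = 561120.00/8400.00 = 66.80 mm; ȳ = 588000.00/8400.00 = 70.00 mm.

x̄ = 66.80 mm, ȳ = 70.00 mm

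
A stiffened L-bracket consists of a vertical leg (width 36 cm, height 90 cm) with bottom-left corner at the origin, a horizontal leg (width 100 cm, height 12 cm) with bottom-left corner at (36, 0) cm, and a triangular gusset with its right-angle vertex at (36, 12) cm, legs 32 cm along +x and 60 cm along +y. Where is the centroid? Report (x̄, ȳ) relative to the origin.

vertical leg: A = 36 × 90 = 3240.00, centroid at (18.00, 45.00).
horizontal leg: A = 100 × 12 = 1200.00, centroid at (86.00, 6.00).
gusset: A = ½·32·60 = 960.00, centroid at (46.67, 32.00).
ΣA = 5400.00 cm²
ΣAx̄ = (3240.00)(18.00) + (1200.00)(86.00) + (960.00)(46.67) = 206320.00 cm³
ΣAȳ = (3240.00)(45.00) + (1200.00)(6.00) + (960.00)(32.00) = 183720.00 cm³
x̄ = 206320.00 / 5400.00 = 38.21 cm
ȳ = 183720.00 / 5400.00 = 34.02 cm

x̄ = 38.21 cm, ȳ = 34.02 cm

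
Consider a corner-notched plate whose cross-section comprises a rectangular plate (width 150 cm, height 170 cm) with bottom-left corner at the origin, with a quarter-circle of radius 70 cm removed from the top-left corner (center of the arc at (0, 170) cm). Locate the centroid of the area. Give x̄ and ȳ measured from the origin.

x̄ = 83.05 cm, ȳ = 75.17 cm

Part | A | x̄ᵢ | ȳᵢ | A·x̄ᵢ | A·ȳᵢ
plate | 25500.00 | 75.00 | 85.00 | 1912500.00 | 2167500.00
removed quarter-circle | -3848.45 | 29.71 | 140.29 | -114333.33 | -539903.34
Σ | 21651.55 |  |  | 1798166.67 | 1627596.66
x̄ = 1798166.67 / 21651.55 = 83.05 cm
ȳ = 1627596.66 / 21651.55 = 75.17 cm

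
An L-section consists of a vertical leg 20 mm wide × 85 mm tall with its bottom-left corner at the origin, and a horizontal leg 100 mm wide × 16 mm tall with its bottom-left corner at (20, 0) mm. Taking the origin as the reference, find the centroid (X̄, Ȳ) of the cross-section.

Part | A | x̄ᵢ | ȳᵢ | A·x̄ᵢ | A·ȳᵢ
vertical leg | 1700.00 | 10.00 | 42.50 | 17000.00 | 72250.00
horizontal leg | 1600.00 | 70.00 | 8.00 | 112000.00 | 12800.00
Σ | 3300.00 |  |  | 129000.00 | 85050.00
X̄ = 129000.00 / 3300.00 = 39.09 mm
Ȳ = 85050.00 / 3300.00 = 25.77 mm

X̄ = 39.09 mm, Ȳ = 25.77 mm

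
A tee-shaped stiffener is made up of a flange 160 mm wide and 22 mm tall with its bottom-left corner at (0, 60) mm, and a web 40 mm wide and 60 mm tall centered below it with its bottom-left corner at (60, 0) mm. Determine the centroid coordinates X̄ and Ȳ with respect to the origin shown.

X̄ = 80.00 mm, Ȳ = 54.38 mm

web: A = 40 × 60 = 2400.00, centroid at (80.00, 30.00).
flange: A = 160 × 22 = 3520.00, centroid at (80.00, 71.00).
ΣA = 5920.00 mm²
ΣAX̄ = (2400.00)(80.00) + (3520.00)(80.00) = 473600.00 mm³
ΣAȲ = (2400.00)(30.00) + (3520.00)(71.00) = 321920.00 mm³
X̄ = 473600.00 / 5920.00 = 80.00 mm
Ȳ = 321920.00 / 5920.00 = 54.38 mm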